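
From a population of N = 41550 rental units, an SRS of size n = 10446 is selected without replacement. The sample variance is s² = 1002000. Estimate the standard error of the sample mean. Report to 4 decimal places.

8.4739

Under SRS without replacement, Var(ȳ) = (1 − f)·s²/n with f = n/N = 10446/41550 = 0.25140794.
Var(ȳ) = (1 − 0.25140794)·1002000/10446 = 0.74859206·95.921884 = 71.806361.
SE(ȳ) = √(71.806361) = 8.4739.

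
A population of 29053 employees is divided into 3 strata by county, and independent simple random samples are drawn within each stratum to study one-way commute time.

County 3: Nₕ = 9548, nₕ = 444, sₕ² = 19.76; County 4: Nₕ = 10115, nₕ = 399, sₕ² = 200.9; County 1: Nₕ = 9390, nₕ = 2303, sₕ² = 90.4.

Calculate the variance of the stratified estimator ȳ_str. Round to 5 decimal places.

0.06630

Var(ȳ_str) = Σₕ Wₕ²(1 − fₕ)sₕ²/nₕ with Wₕ = Nₕ/N, N = 29053.
County 3: Wₕ = 0.32864076; term = 0.32864076²·(1 − 0.04650189)·19.76/444 = 0.0045831773.
County 4: Wₕ = 0.34815682; term = 0.34815682²·(1 − 0.03944637)·200.9/399 = 0.058624407.
County 1: Wₕ = 0.32320242; term = 0.32320242²·(1 − 0.24526092)·90.4/2303 = 0.0030947142.
Sum = 0.066302299.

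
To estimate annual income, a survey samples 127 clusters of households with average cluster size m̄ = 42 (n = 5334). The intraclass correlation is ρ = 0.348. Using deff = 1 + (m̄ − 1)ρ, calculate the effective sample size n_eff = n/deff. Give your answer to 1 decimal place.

349.4

deff = 1 + (42 − 1)·0.348 = 1 + 14.268 = 15.268.
n_eff = 5334 / 15.268 = 349.4.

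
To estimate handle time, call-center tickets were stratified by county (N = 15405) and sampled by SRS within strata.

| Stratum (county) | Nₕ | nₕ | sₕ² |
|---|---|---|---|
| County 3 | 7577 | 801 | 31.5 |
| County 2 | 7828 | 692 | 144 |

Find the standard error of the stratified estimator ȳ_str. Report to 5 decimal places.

0.23977

Var(ȳ_str) = Σₕ Wₕ²(1 − fₕ)sₕ²/nₕ with Wₕ = Nₕ/N, N = 15405.
County 3: Wₕ = 0.49185329; term = 0.49185329²·(1 − 0.10571466)·31.5/801 = 0.0085079576.
County 2: Wₕ = 0.50814671; term = 0.50814671²·(1 − 0.08840061)·144/692 = 0.048982241.
Sum = 0.057490199.
SE = √(0.057490199) = 0.23977.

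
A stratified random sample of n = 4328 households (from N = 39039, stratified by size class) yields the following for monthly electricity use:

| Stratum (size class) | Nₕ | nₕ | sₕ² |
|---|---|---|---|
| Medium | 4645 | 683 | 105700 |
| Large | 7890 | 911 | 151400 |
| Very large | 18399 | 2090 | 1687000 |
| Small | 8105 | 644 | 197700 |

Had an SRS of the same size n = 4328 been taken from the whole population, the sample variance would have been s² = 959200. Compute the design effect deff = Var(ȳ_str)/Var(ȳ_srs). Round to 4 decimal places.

0.9083

Var(ȳ_str) = Σ Wₕ²(1−fₕ)sₕ²/nₕ with Wₕ = Nₕ/39039:
  Medium: (4645/39039)²·(1−683/4645)·105700/683 = 1.8687754
  Large: (7890/39039)²·(1−911/7890)·151400/911 = 6.0045481
  Very large: (18399/39039)²·(1−2090/18399)·1687000/2090 = 158.92528
  Small: (8105/39039)²·(1−644/8105)·197700/644 = 12.180735
  → Var(ȳ_str) = 178.97934.
Var(ȳ_srs) = (1 − 4328/39039)·959200/4328 = 197.05632.
deff = 178.97934 / 197.05632 = 0.9083.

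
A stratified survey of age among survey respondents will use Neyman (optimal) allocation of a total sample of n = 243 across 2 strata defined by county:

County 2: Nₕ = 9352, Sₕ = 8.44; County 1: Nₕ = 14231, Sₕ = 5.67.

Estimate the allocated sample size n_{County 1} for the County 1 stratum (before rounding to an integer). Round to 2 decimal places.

122.84

Neyman allocation: nₕ = n·NₕSₕ / Σⱼ NⱼSⱼ.
Σ NⱼSⱼ = 9352·8.44 + 14231·5.67 = 159620.65.
n_{County 1} = 243·14231·5.67 / 159620.65 = 122.84.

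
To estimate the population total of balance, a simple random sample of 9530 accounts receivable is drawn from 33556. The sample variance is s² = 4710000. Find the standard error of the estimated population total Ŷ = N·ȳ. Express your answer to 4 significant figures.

631200

Var(Ŷ) = N²·Var(ȳ) = N²·(1 − n/N)·s²/n.
f = 9530/33556 = 0.28400286; Var(ȳ) = 0.71599714·4710000/9530 = 353.86637.
Var(Ŷ) = 33556² · 353.86637 = 3.9845535 × 10^11.
SE(Ŷ) = √(3.9845535 × 10^11) = 631200.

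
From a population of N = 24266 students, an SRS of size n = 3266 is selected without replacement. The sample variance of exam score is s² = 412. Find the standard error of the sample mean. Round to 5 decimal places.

0.33041

Under SRS without replacement, Var(ȳ) = (1 − f)·s²/n with f = n/N = 3266/24266 = 0.13459161.
Var(ȳ) = (1 − 0.13459161)·412/3266 = 0.86540839·0.12614819 = 0.10916971.
SE(ȳ) = √(0.10916971) = 0.33041.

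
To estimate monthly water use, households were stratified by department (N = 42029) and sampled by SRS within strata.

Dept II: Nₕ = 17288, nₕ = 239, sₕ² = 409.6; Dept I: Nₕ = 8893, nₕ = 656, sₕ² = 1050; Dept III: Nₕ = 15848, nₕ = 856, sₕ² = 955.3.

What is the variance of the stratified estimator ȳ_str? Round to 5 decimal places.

Var(ȳ_str) = Σₕ Wₕ²(1 − fₕ)sₕ²/nₕ with Wₕ = Nₕ/N, N = 42029.
Dept II: Wₕ = 0.41133503; term = 0.41133503²·(1 − 0.01382462)·409.6/239 = 0.28596152.
Dept I: Wₕ = 0.21159200; term = 0.21159200²·(1 − 0.07376588)·1050/656 = 0.066375026.
Dept III: Wₕ = 0.37707297; term = 0.37707297²·(1 − 0.05401312)·955.3/856 = 0.15010734.
Sum = 0.50244389.

0.50244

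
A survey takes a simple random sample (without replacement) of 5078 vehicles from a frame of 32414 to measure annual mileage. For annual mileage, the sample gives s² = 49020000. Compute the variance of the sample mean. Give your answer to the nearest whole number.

Under SRS without replacement, Var(ȳ) = (1 − f)·s²/n with f = n/N = 5078/32414 = 0.15666070.
Var(ȳ) = (1 − 0.15666070)·49020000/5078 = 0.84333930·9653.4069 = 8141.0974.

8141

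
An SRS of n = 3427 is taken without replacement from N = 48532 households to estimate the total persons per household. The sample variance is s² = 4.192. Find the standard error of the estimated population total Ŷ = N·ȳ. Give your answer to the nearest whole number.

1636

Var(Ŷ) = N²·Var(ȳ) = N²·(1 − n/N)·s²/n.
f = 3427/48532 = 0.07061320; Var(ȳ) = 0.92938680·4.192/3427 = 0.0011368513.
Var(Ŷ) = 48532² · 0.0011368513 = 2.6776884 × 10^6.
SE(Ŷ) = √(2.6776884 × 10^6) = 1636.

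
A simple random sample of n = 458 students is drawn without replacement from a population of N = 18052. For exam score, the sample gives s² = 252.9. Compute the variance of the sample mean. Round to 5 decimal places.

0.53817

Under SRS without replacement, Var(ȳ) = (1 − f)·s²/n with f = n/N = 458/18052 = 0.02537115.
Var(ȳ) = (1 − 0.02537115)·252.9/458 = 0.97462885·0.55218341 = 0.53817388.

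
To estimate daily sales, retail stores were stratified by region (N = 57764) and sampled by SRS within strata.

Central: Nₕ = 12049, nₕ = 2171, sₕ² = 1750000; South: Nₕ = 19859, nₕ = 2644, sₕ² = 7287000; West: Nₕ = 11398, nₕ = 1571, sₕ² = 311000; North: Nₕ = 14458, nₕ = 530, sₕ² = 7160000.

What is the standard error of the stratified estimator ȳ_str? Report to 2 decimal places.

Var(ȳ_str) = Σₕ Wₕ²(1 − fₕ)sₕ²/nₕ with Wₕ = Nₕ/N, N = 57764.
Central: Wₕ = 0.20859013; term = 0.20859013²·(1 − 0.18018093)·1750000/2171 = 28.753038.
South: Wₕ = 0.34379544; term = 0.34379544²·(1 − 0.13313863)·7287000/2644 = 282.38213.
West: Wₕ = 0.19732013; term = 0.19732013²·(1 − 0.13783120)·311000/1571 = 6.645372.
North: Wₕ = 0.25029430; term = 0.25029430²·(1 − 0.03665791)·7160000/530 = 815.30407.
Sum = 1133.0846.
SE = √(1133.0846) = 33.66.

33.66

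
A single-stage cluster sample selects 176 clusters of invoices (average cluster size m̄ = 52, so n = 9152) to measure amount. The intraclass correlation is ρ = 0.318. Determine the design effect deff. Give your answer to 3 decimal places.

deff = 1 + (52 − 1)·0.318 = 1 + 16.218 = 17.218.

17.218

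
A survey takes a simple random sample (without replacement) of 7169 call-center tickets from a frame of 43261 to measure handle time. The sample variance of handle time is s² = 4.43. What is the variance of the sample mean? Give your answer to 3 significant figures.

Under SRS without replacement, Var(ȳ) = (1 − f)·s²/n with f = n/N = 7169/43261 = 0.16571508.
Var(ȳ) = (1 − 0.16571508)·4.43/7169 = 0.83428492·6.1793835 × 10^-4 = 5.1553664 × 10^-4.

5.16 × 10^-4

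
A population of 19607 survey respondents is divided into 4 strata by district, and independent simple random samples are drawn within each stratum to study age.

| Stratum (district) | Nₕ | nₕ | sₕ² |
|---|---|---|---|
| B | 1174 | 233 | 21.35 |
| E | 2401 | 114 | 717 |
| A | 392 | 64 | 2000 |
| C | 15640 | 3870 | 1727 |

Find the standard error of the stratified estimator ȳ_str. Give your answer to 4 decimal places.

0.5606

Var(ȳ_str) = Σₕ Wₕ²(1 − fₕ)sₕ²/nₕ with Wₕ = Nₕ/N, N = 19607.
B: Wₕ = 0.05987657; term = 0.05987657²·(1 − 0.19846678)·21.35/233 = 2.6331608 × 10^-4.
E: Wₕ = 0.12245627; term = 0.12245627²·(1 − 0.04748022)·717/114 = 0.089835984.
A: Wₕ = 0.01999286; term = 0.01999286²·(1 − 0.16326531)·2000/64 = 0.010451717.
C: Wₕ = 0.79767430; term = 0.79767430²·(1 − 0.24744246)·1727/3870 = 0.21368414.
Sum = 0.31423516.
SE = √(0.31423516) = 0.5606.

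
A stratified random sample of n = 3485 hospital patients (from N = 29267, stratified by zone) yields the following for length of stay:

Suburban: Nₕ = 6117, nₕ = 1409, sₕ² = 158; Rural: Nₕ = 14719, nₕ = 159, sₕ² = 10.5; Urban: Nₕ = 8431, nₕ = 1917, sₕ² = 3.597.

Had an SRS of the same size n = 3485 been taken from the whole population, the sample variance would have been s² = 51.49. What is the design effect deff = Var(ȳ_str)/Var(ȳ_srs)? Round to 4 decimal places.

1.5684

Var(ȳ_str) = Σ Wₕ²(1−fₕ)sₕ²/nₕ with Wₕ = Nₕ/29267:
  Suburban: (6117/29267)²·(1−1409/6117)·158/1409 = 0.0037702019
  Rural: (14719/29267)²·(1−159/14719)·10.5/159 = 0.016522488
  Urban: (8431/29267)²·(1−1917/8431)·3.597/1917 = 1.2030641 × 10^-4
  → Var(ȳ_str) = 0.020412996.
Var(ȳ_srs) = (1 − 3485/29267)·51.49/3485 = 0.01301543.
deff = 0.020412996 / 0.01301543 = 1.5684.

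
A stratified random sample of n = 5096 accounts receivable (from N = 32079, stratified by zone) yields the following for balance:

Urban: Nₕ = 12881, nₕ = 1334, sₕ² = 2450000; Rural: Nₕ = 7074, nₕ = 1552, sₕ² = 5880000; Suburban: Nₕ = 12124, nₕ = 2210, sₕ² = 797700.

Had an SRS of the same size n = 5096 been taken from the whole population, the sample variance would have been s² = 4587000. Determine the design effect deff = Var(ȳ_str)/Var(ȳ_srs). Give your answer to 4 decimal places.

0.5962

Var(ȳ_str) = Σ Wₕ²(1−fₕ)sₕ²/nₕ with Wₕ = Nₕ/32079:
  Urban: (12881/32079)²·(1−1334/12881)·2450000/1334 = 265.45283
  Rural: (7074/32079)²·(1−1552/7074)·5880000/1552 = 143.81541
  Suburban: (12124/32079)²·(1−2210/12124)·797700/2210 = 42.159992
  → Var(ȳ_str) = 451.42823.
Var(ȳ_srs) = (1 − 5096/32079)·4587000/5096 = 757.127.
deff = 451.42823 / 757.127 = 0.5962.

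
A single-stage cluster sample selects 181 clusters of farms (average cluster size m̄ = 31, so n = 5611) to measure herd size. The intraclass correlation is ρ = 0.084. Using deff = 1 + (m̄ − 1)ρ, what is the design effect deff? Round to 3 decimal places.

deff = 1 + (31 − 1)·0.084 = 1 + 2.52 = 3.52.

3.520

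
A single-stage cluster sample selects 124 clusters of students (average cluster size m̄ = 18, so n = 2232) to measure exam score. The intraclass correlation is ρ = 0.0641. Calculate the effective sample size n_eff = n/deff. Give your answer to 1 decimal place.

deff = 1 + (18 − 1)·0.0641 = 1 + 1.0897 = 2.0897.
n_eff = 2232 / 2.0897 = 1068.1.

1068.1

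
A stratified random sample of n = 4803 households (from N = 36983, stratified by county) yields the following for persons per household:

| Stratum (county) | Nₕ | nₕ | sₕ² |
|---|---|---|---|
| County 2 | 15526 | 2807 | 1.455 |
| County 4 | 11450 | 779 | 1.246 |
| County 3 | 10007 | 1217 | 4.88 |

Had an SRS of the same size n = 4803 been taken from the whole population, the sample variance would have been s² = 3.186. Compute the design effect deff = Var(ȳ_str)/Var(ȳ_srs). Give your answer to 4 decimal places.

0.8240

Var(ȳ_str) = Σ Wₕ²(1−fₕ)sₕ²/nₕ with Wₕ = Nₕ/36983:
  County 2: (15526/36983)²·(1−2807/15526)·1.455/2807 = 7.4839151 × 10^-5
  County 4: (11450/36983)²·(1−779/11450)·1.246/779 = 1.4288509 × 10^-4
  County 3: (10007/36983)²·(1−1217/10007)·4.88/1217 = 2.5788005 × 10^-4
  → Var(ȳ_str) = 4.7560429 × 10^-4.
Var(ȳ_srs) = (1 − 4803/36983)·3.186/4803 = 5.7718773 × 10^-4.
deff = (4.7560429 × 10^-4) / (5.7718773 × 10^-4) = 0.8240.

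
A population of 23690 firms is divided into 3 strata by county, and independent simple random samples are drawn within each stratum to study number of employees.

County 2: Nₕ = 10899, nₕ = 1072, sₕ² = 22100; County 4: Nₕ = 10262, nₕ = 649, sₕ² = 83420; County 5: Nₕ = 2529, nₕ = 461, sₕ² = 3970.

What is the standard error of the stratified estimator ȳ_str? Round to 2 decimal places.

Var(ȳ_str) = Σₕ Wₕ²(1 − fₕ)sₕ²/nₕ with Wₕ = Nₕ/N, N = 23690.
County 2: Wₕ = 0.46006754; term = 0.46006754²·(1 − 0.09835765)·22100/1072 = 3.934368.
County 4: Wₕ = 0.43317856; term = 0.43317856²·(1 − 0.06324303)·83420/649 = 22.593646.
County 5: Wₕ = 0.10675390; term = 0.10675390²·(1 − 0.18228549)·3970/461 = 0.080252547.
Sum = 26.608267.
SE = √(26.608267) = 5.16.

5.16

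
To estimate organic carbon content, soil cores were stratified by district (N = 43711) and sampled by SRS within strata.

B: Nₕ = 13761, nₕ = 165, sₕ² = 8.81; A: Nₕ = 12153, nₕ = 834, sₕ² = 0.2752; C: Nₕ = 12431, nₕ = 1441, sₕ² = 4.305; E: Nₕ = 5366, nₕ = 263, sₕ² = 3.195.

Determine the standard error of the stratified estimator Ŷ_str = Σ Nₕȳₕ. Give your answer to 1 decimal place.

Var(Ŷ_str) = Σₕ Nₕ²(1 − fₕ)sₕ²/nₕ.
B: 13761²·(1 − 165/13761)·8.81/165 = 9.9897154 × 10^6.
A: 12153²·(1 − 834/12153)·0.2752/834 = 45391.438.
C: 12431²·(1 − 1441/12431)·4.305/1441 = 408143.55.
E: 5366²·(1 − 263/5366)·3.195/263 = 332652.93.
Sum = 1.0775903 × 10^7.
SE = √(1.0775903 × 10^7) = 3282.7.

3282.7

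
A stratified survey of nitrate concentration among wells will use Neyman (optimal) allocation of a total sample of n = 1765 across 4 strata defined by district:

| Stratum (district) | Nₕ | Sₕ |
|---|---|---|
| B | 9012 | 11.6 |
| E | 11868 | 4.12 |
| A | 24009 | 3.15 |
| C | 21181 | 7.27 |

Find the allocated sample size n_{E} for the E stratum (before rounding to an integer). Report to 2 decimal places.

225.30

Neyman allocation: nₕ = n·NₕSₕ / Σⱼ NⱼSⱼ.
Σ NⱼSⱼ = 9012·11.6 + 11868·4.12 + 24009·3.15 + 21181·7.27 = 383049.58.
n_{E} = 1765·11868·4.12 / 383049.58 = 225.30.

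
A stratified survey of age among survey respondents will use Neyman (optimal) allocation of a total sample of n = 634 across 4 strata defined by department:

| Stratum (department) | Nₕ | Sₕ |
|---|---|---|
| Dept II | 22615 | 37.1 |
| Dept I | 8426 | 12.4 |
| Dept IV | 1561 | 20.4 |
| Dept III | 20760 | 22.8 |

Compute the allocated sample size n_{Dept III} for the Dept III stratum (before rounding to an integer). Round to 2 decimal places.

Neyman allocation: nₕ = n·NₕSₕ / Σⱼ NⱼSⱼ.
Σ NⱼSⱼ = 22615·37.1 + 8426·12.4 + 1561·20.4 + 20760·22.8 = 1.4486713 × 10^6.
n_{Dept III} = 634·20760·22.8 / (1.4486713 × 10^6) = 207.15.

207.15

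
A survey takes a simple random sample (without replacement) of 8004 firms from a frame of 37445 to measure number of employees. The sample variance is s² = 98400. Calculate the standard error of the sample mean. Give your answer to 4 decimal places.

3.1090

Under SRS without replacement, Var(ȳ) = (1 − f)·s²/n with f = n/N = 8004/37445 = 0.21375351.
Var(ȳ) = (1 − 0.21375351)·98400/8004 = 0.78624649·12.293853 = 9.6659989.
SE(ȳ) = √(9.6659989) = 3.1090.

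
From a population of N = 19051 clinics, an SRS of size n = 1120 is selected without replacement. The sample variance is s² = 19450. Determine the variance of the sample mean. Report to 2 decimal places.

16.35

Under SRS without replacement, Var(ȳ) = (1 − f)·s²/n with f = n/N = 1120/19051 = 0.05878956.
Var(ȳ) = (1 − 0.05878956)·19450/1120 = 0.94121044·17.366071 = 16.345128.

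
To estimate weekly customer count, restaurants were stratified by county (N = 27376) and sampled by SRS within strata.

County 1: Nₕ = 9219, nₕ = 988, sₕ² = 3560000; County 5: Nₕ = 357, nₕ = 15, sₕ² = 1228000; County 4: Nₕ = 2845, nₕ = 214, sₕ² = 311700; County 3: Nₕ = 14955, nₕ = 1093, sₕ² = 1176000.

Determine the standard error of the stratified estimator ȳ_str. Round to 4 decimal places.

26.2742

Var(ȳ_str) = Σₕ Wₕ²(1 − fₕ)sₕ²/nₕ with Wₕ = Nₕ/N, N = 27376.
County 1: Wₕ = 0.33675482; term = 0.33675482²·(1 − 0.10716998)·3560000/988 = 364.82911.
County 5: Wₕ = 0.01304062; term = 0.01304062²·(1 − 0.04201681)·1228000/15 = 13.337101.
County 4: Wₕ = 0.10392314; term = 0.10392314²·(1 − 0.07521968)·311700/214 = 14.547426.
County 3: Wₕ = 0.54628141; term = 0.54628141²·(1 − 0.07308592)·1176000/1093 = 297.6182.
Sum = 690.33184.
SE = √(690.33184) = 26.2742.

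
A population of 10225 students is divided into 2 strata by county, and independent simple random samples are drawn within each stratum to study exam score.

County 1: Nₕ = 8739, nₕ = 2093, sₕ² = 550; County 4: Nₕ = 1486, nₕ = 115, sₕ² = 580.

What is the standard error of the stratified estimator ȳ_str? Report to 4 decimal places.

0.4942

Var(ȳ_str) = Σₕ Wₕ²(1 − fₕ)sₕ²/nₕ with Wₕ = Nₕ/N, N = 10225.
County 1: Wₕ = 0.85466993; term = 0.85466993²·(1 − 0.23950109)·550/2093 = 0.1459785.
County 4: Wₕ = 0.14533007; term = 0.14533007²·(1 − 0.07738896)·580/115 = 0.098278786.
Sum = 0.24425729.
SE = √(0.24425729) = 0.4942.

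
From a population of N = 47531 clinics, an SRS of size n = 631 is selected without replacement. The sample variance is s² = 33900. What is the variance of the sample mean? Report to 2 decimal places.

Under SRS without replacement, Var(ȳ) = (1 − f)·s²/n with f = n/N = 631/47531 = 0.01327555.
Var(ȳ) = (1 − 0.01327555)·33900/631 = 0.98672445·53.724247 = 53.011028.

53.01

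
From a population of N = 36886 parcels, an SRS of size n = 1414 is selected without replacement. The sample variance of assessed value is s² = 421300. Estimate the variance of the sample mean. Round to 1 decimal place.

286.5

Under SRS without replacement, Var(ȳ) = (1 − f)·s²/n with f = n/N = 1414/36886 = 0.03833433.
Var(ȳ) = (1 − 0.03833433)·421300/1414 = 0.96166567·297.94908 = 286.5274.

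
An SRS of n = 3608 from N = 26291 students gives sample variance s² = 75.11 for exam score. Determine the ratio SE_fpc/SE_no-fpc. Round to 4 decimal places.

f = n/N = 3608/26291 = 0.13723327.
SE_no-fpc = √(s²/n) = 0.14428315; SE_fpc = √((1−f)s²/n) = 0.13401775.
Ratio = √(1−f) = 0.92885237.

0.9289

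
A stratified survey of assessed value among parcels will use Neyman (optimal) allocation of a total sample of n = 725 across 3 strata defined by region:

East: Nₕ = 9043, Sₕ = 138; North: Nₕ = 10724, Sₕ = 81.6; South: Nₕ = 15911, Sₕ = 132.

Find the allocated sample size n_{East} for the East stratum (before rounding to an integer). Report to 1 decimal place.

214.2

Neyman allocation: nₕ = n·NₕSₕ / Σⱼ NⱼSⱼ.
Σ NⱼSⱼ = 9043·138 + 10724·81.6 + 15911·132 = 4.2232644 × 10^6.
n_{East} = 725·9043·138 / (4.2232644 × 10^6) = 214.2.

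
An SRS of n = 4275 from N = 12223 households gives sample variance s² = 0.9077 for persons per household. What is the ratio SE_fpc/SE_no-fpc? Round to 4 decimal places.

f = n/N = 4275/12223 = 0.34975047.
SE_no-fpc = √(s²/n) = 0.014571461; SE_fpc = √((1−f)s²/n) = 0.011750142.
Ratio = √(1−f) = 0.80638051.

0.8064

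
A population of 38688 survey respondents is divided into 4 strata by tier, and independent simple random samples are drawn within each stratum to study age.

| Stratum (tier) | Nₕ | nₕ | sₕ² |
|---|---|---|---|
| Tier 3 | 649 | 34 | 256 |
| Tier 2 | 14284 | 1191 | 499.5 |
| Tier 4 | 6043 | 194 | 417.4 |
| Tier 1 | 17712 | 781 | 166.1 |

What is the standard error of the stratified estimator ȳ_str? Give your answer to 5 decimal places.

0.38449

Var(ȳ_str) = Σₕ Wₕ²(1 − fₕ)sₕ²/nₕ with Wₕ = Nₕ/N, N = 38688.
Tier 3: Wₕ = 0.01677523; term = 0.01677523²·(1 − 0.05238829)·256/34 = 0.0020078363.
Tier 2: Wₕ = 0.36921009; term = 0.36921009²·(1 − 0.08338001)·499.5/1191 = 0.052403486.
Tier 4: Wₕ = 0.15619830; term = 0.15619830²·(1 − 0.03210326)·417.4/194 = 0.050808032.
Tier 1: Wₕ = 0.45781638; term = 0.45781638²·(1 − 0.04409440)·166.1/781 = 0.042610463.
Sum = 0.14782982.
SE = √(0.14782982) = 0.38449.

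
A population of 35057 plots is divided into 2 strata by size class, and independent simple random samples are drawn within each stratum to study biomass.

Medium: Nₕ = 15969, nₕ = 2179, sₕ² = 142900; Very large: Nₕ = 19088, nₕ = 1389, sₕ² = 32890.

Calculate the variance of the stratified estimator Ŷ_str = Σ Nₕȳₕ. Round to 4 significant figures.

2.244 × 10^10

Var(Ŷ_str) = Σₕ Nₕ²(1 − fₕ)sₕ²/nₕ.
Medium: 15969²·(1 − 2179/15969)·142900/2179 = 1.4441656 × 10^10.
Very large: 19088²·(1 − 1389/19088)·32890/1389 = 7.9996463 × 10^9.
Sum = 2.2441302 × 10^10.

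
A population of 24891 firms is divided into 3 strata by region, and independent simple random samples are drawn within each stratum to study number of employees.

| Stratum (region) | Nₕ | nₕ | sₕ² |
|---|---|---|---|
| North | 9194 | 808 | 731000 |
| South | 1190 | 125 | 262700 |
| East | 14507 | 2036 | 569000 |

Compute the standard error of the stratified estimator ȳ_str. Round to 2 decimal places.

14.09

Var(ȳ_str) = Σₕ Wₕ²(1 − fₕ)sₕ²/nₕ with Wₕ = Nₕ/N, N = 24891.
North: Wₕ = 0.36937046; term = 0.36937046²·(1 − 0.08788340)·731000/808 = 112.58504.
South: Wₕ = 0.04780844; term = 0.04780844²·(1 − 0.10504202)·262700/125 = 4.2989455.
East: Wₕ = 0.58282110; term = 0.58282110²·(1 − 0.14034604)·569000/2036 = 81.607241.
Sum = 198.49123.
SE = √(198.49123) = 14.09.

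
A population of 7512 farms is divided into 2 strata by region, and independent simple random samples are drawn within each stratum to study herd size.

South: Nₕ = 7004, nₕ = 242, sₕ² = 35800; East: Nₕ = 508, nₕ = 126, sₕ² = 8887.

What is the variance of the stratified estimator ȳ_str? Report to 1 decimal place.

Var(ȳ_str) = Σₕ Wₕ²(1 − fₕ)sₕ²/nₕ with Wₕ = Nₕ/N, N = 7512.
South: Wₕ = 0.93237487; term = 0.93237487²·(1 − 0.03455168)·35800/242 = 124.15889.
East: Wₕ = 0.06762513; term = 0.06762513²·(1 − 0.24803150)·8887/126 = 0.24254959.
Sum = 124.40144.

124.4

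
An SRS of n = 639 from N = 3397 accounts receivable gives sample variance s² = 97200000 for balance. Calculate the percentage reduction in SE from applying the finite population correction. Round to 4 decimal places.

9.8949

f = n/N = 639/3397 = 0.18810715.
SE_no-fpc = √(s²/n) = 390.01625; SE_fpc = √((1−f)s²/n) = 351.42452.
Ratio = √(1−f) = 0.90105097. Reduction = 100·(1 − 0.90105097) = 9.8949%.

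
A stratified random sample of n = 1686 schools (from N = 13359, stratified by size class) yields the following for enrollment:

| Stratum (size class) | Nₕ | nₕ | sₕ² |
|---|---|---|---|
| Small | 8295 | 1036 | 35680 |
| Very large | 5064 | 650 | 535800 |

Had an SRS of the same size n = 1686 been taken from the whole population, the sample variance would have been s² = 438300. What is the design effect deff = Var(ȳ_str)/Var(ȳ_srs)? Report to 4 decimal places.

0.5057

Var(ȳ_str) = Σ Wₕ²(1−fₕ)sₕ²/nₕ with Wₕ = Nₕ/13359:
  Small: (8295/13359)²·(1−1036/8295)·35680/1036 = 11.620114
  Very large: (5064/13359)²·(1−650/5064)·535800/650 = 103.24463
  → Var(ȳ_str) = 114.86474.
Var(ȳ_srs) = (1 − 1686/13359)·438300/1686 = 227.15507.
deff = 114.86474 / 227.15507 = 0.5057.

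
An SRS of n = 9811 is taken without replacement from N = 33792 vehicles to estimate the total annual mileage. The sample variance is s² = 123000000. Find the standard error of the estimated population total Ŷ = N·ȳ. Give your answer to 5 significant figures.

Var(Ŷ) = N²·Var(ȳ) = N²·(1 − n/N)·s²/n.
f = 9811/33792 = 0.29033499; Var(ȳ) = 0.70966501·123000000/9811 = 8897.0336.
Var(Ŷ) = 33792² · 8897.0336 = 1.0159516 × 10^13.
SE(Ŷ) = √(1.0159516 × 10^13) = 3.1874 × 10^6.

3.1874 × 10^6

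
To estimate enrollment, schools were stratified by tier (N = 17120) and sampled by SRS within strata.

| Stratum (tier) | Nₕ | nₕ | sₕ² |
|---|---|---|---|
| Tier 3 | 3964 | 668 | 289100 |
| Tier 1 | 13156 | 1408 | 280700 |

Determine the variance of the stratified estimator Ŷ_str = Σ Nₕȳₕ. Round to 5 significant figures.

3.6467 × 10^10

Var(Ŷ_str) = Σₕ Nₕ²(1 − fₕ)sₕ²/nₕ.
Tier 3: 3964²·(1 − 668/3964)·289100/668 = 5.6544775 × 10^9.
Tier 1: 13156²·(1 − 1408/13156)·280700/1408 = 3.0812544 × 10^10.
Sum = 3.6467022 × 10^10.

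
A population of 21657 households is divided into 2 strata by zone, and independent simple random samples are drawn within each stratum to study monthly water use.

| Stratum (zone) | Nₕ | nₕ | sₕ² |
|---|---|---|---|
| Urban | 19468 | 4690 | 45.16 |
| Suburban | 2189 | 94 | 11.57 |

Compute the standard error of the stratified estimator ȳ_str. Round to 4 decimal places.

Var(ȳ_str) = Σₕ Wₕ²(1 − fₕ)sₕ²/nₕ with Wₕ = Nₕ/N, N = 21657.
Urban: Wₕ = 0.89892414; term = 0.89892414²·(1 − 0.24090816)·45.16/4690 = 0.0059063815.
Suburban: Wₕ = 0.10107586; term = 0.10107586²·(1 − 0.04294198)·11.57/94 = 0.0012034795.
Sum = 0.007109861.
SE = √(0.007109861) = 0.0843.

0.0843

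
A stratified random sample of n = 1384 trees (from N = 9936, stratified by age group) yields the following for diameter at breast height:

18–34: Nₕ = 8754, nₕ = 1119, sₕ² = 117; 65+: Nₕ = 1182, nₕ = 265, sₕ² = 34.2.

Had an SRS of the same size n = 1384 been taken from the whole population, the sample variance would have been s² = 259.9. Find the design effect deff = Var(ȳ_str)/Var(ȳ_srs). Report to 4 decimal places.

0.4467

Var(ȳ_str) = Σ Wₕ²(1−fₕ)sₕ²/nₕ with Wₕ = Nₕ/9936:
  18–34: (8754/9936)²·(1−1119/8754)·117/1119 = 0.070786134
  65+: (1182/9936)²·(1−265/1182)·34.2/265 = 0.0014169153
  → Var(ȳ_str) = 0.072203049.
Var(ȳ_srs) = (1 − 1384/9936)·259.9/1384 = 0.16163161.
deff = 0.072203049 / 0.16163161 = 0.4467.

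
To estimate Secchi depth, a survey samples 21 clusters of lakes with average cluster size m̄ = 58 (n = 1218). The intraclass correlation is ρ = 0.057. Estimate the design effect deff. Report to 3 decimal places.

4.249

deff = 1 + (58 − 1)·0.057 = 1 + 3.249 = 4.249.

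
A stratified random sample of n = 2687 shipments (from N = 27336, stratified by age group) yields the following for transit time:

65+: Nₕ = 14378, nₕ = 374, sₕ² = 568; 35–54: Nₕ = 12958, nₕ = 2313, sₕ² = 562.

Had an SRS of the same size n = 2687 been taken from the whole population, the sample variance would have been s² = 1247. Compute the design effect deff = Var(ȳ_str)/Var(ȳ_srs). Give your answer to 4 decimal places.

1.0851

Var(ȳ_str) = Σ Wₕ²(1−fₕ)sₕ²/nₕ with Wₕ = Nₕ/27336:
  65+: (14378/27336)²·(1−374/14378)·568/374 = 0.4092205
  35–54: (12958/27336)²·(1−2313/12958)·562/2313 = 0.044851234
  → Var(ȳ_str) = 0.45407173.
Var(ȳ_srs) = (1 − 2687/27336)·1247/2687 = 0.41846884.
deff = 0.45407173 / 0.41846884 = 1.0851.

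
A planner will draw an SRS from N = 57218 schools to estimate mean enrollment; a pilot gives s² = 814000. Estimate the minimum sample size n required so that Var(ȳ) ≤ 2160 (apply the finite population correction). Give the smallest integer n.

375

Without fpc, n₀ = s²/D = 814000/2160 = 376.8519.
With fpc, (1 − n/N)·s²/n ≤ D requires n ≥ n₀/(1 + n₀/N) = 376.8519/(1 + 376.8519/57218) = 374.3861.
Rounding up, n = 375.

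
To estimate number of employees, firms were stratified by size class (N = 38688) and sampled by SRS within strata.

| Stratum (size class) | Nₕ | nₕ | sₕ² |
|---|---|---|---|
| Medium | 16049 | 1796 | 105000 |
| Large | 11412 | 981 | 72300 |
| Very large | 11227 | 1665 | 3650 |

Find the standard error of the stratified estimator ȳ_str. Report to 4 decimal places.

Var(ȳ_str) = Σₕ Wₕ²(1 − fₕ)sₕ²/nₕ with Wₕ = Nₕ/N, N = 38688.
Medium: Wₕ = 0.41483147; term = 0.41483147²·(1 − 0.11190728)·105000/1796 = 8.9347966.
Large: Wₕ = 0.29497519; term = 0.29497519²·(1 − 0.08596215)·72300/981 = 5.8614416.
Very large: Wₕ = 0.29019334; term = 0.29019334²·(1 − 0.14830320)·3650/1665 = 0.15723113.
Sum = 14.953469.
SE = √(14.953469) = 3.8670.

3.8670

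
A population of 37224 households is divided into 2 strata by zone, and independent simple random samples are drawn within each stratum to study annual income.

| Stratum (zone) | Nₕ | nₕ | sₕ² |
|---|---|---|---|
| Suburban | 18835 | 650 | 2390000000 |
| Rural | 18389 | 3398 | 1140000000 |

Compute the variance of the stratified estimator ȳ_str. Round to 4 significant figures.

Var(ȳ_str) = Σₕ Wₕ²(1 − fₕ)sₕ²/nₕ with Wₕ = Nₕ/N, N = 37224.
Suburban: Wₕ = 0.50599076; term = 0.50599076²·(1 − 0.03451022)·2390000000/650 = 908902.7.
Rural: Wₕ = 0.49400924; term = 0.49400924²·(1 − 0.18478438)·1140000000/3398 = 66745.826.
Sum = 975648.53.

975600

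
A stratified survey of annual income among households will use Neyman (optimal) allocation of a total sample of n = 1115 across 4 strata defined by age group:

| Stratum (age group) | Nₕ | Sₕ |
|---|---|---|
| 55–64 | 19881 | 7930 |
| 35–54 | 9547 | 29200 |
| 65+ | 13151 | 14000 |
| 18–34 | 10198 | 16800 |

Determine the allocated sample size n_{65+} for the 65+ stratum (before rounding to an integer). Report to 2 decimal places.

Neyman allocation: nₕ = n·NₕSₕ / Σⱼ NⱼSⱼ.
Σ NⱼSⱼ = 19881·7930 + 9547·29200 + 13151·14000 + 10198·16800 = 7.9186913 × 10^8.
n_{65+} = 1115·13151·14000 / (7.9186913 × 10^8) = 259.24.

259.24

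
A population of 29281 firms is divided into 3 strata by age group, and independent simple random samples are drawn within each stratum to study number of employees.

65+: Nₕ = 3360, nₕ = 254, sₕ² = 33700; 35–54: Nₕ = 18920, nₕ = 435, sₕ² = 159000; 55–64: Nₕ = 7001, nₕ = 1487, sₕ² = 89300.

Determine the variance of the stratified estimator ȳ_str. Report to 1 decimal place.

153.4

Var(ȳ_str) = Σₕ Wₕ²(1 − fₕ)sₕ²/nₕ with Wₕ = Nₕ/N, N = 29281.
65+: Wₕ = 0.11475018; term = 0.11475018²·(1 − 0.07559524)·33700/254 = 1.6149724.
35–54: Wₕ = 0.64615280; term = 0.64615280²·(1 − 0.02299154)·159000/435 = 149.09966.
55–64: Wₕ = 0.23909703; term = 0.23909703²·(1 − 0.21239823)·89300/1487 = 2.7039305.
Sum = 153.41856.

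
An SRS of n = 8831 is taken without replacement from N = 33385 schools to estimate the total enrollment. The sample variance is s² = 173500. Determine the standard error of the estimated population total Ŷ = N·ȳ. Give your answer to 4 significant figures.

Var(Ŷ) = N²·Var(ȳ) = N²·(1 − n/N)·s²/n.
f = 8831/33385 = 0.26451999; Var(ȳ) = 0.73548001·173500/8831 = 14.449754.
Var(Ŷ) = 33385² · 14.449754 = 1.6105092 × 10^10.
SE(Ŷ) = √(1.6105092 × 10^10) = 126900.

126900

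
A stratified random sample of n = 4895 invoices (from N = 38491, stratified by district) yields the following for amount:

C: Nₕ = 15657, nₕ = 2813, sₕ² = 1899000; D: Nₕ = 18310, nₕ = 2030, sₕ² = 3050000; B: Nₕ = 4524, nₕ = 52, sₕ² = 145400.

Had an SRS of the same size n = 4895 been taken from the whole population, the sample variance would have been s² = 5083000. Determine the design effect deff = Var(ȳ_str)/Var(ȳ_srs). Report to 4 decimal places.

0.4768

Var(ȳ_str) = Σ Wₕ²(1−fₕ)sₕ²/nₕ with Wₕ = Nₕ/38491:
  C: (15657/38491)²·(1−2813/15657)·1899000/2813 = 91.631689
  D: (18310/38491)²·(1−2030/18310)·3050000/2030 = 302.29305
  B: (4524/38491)²·(1−52/4524)·145400/52 = 38.182738
  → Var(ȳ_str) = 432.10748.
Var(ȳ_srs) = (1 − 4895/38491)·5083000/4895 = 906.34969.
deff = 432.10748 / 906.34969 = 0.4768.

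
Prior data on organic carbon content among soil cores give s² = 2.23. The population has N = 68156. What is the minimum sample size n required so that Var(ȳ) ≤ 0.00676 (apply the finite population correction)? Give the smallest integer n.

Without fpc, n₀ = s²/D = 2.23/0.00676 = 329.8817.
With fpc, (1 − n/N)·s²/n ≤ D requires n ≥ n₀/(1 + n₀/N) = 329.8817/(1 + 329.8817/68156) = 328.2927.
Rounding up, n = 329.

329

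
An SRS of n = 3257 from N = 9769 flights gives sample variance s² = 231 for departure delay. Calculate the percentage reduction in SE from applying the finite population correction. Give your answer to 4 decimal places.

f = n/N = 3257/9769 = 0.33340158.
SE_no-fpc = √(s²/n) = 0.26631591; SE_fpc = √((1−f)s²/n) = 0.2174349.
Ratio = √(1−f) = 0.81645479. Reduction = 100·(1 − 0.81645479) = 18.3545%.

18.3545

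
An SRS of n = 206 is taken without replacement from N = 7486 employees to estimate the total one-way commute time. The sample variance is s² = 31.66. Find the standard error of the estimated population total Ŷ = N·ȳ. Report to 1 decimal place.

Var(Ŷ) = N²·Var(ȳ) = N²·(1 − n/N)·s²/n.
f = 206/7486 = 0.02751803; Var(ȳ) = 0.97248197·31.66/206 = 0.14946009.
Var(Ŷ) = 7486² · 0.14946009 = 8.3757727 × 10^6.
SE(Ŷ) = √(8.3757727 × 10^6) = 2894.1.

2894.1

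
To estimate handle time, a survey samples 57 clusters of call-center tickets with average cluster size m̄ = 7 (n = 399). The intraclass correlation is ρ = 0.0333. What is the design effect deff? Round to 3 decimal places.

deff = 1 + (7 − 1)·0.0333 = 1 + 0.1998 = 1.1998.

1.200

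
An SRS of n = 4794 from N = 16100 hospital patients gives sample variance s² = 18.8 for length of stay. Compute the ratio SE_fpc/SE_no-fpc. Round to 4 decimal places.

0.8380

f = n/N = 4794/16100 = 0.29776398.
SE_no-fpc = √(s²/n) = 0.062622429; SE_fpc = √((1−f)s²/n) = 0.052477298.
Ratio = √(1−f) = 0.83799524.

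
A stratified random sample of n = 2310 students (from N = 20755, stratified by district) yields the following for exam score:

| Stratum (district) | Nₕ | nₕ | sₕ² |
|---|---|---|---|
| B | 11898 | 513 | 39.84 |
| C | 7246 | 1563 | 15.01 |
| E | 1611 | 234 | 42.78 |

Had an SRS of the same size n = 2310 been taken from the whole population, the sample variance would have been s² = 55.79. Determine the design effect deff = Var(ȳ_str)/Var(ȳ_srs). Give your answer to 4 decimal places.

1.2244

Var(ȳ_str) = Σ Wₕ²(1−fₕ)sₕ²/nₕ with Wₕ = Nₕ/20755:
  B: (11898/20755)²·(1−513/11898)·39.84/513 = 0.024421003
  C: (7246/20755)²·(1−1563/7246)·15.01/1563 = 9.1802017 × 10^-4
  E: (1611/20755)²·(1−234/1611)·42.78/234 = 9.4147529 × 10^-4
  → Var(ȳ_str) = 0.026280498.
Var(ȳ_srs) = (1 − 2310/20755)·55.79/2310 = 0.021463488.
deff = 0.026280498 / 0.021463488 = 1.2244.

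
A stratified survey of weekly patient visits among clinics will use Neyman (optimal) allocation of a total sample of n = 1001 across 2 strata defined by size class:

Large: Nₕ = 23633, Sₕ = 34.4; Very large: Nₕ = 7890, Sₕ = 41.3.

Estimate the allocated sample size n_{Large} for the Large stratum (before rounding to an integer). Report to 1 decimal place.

714.6

Neyman allocation: nₕ = n·NₕSₕ / Σⱼ NⱼSⱼ.
Σ NⱼSⱼ = 23633·34.4 + 7890·41.3 = 1.1388322 × 10^6.
n_{Large} = 1001·23633·34.4 / (1.1388322 × 10^6) = 714.6.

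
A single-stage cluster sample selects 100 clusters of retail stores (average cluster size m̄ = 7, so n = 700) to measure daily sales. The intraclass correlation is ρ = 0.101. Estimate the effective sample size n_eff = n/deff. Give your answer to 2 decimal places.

deff = 1 + (7 − 1)·0.101 = 1 + 0.606 = 1.606.
n_eff = 700 / 1.606 = 435.87.

435.87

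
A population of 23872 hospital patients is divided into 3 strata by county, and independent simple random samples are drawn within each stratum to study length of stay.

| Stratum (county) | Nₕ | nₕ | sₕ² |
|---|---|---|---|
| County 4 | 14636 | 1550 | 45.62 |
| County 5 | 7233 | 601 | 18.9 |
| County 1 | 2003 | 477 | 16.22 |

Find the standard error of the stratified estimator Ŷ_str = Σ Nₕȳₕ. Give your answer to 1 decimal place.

2692.5

Var(Ŷ_str) = Σₕ Nₕ²(1 − fₕ)sₕ²/nₕ.
County 4: 14636²·(1 − 1550/14636)·45.62/1550 = 5.6370631 × 10^6.
County 5: 7233²·(1 − 601/7233)·18.9/601 = 1.5085174 × 10^6.
County 1: 2003²·(1 − 477/2003)·16.22/477 = 103936.47.
Sum = 7.249517 × 10^6.
SE = √(7.249517 × 10^6) = 2692.5.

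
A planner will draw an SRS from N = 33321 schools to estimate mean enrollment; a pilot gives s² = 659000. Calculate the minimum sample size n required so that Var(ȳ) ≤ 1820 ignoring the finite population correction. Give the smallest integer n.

Without fpc, n₀ = s²/D = 659000/1820 = 362.0879.
Rounding up, n = 363.

363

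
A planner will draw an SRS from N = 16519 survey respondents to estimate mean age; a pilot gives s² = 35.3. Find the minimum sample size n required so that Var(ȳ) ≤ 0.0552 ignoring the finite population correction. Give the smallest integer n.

640

Without fpc, n₀ = s²/D = 35.3/0.0552 = 639.4928.
Rounding up, n = 640.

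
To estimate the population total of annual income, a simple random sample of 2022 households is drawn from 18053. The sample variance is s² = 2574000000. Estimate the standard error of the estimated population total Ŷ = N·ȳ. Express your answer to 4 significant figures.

Var(Ŷ) = N²·Var(ȳ) = N²·(1 − n/N)·s²/n.
f = 2022/18053 = 0.11200355; Var(ȳ) = 0.88799645·2574000000/2022 = 1.1304169 × 10^6.
Var(Ŷ) = 18053² · (1.1304169 × 10^6) = 3.6841509 × 10^14.
SE(Ŷ) = √(3.6841509 × 10^14) = 1.919 × 10^7.

1.919 × 10^7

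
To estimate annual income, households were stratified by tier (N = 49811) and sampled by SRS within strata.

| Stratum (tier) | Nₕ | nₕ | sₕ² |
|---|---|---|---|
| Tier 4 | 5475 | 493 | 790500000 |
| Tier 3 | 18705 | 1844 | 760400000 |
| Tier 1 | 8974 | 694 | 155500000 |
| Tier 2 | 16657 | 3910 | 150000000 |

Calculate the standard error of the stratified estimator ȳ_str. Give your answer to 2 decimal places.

Var(ȳ_str) = Σₕ Wₕ²(1 − fₕ)sₕ²/nₕ with Wₕ = Nₕ/N, N = 49811.
Tier 4: Wₕ = 0.10991548; term = 0.10991548²·(1 − 0.09004566)·790500000/493 = 17627.563.
Tier 3: Wₕ = 0.37551946; term = 0.37551946²·(1 − 0.09858327)·760400000/1844 = 52416.946.
Tier 1: Wₕ = 0.18016101; term = 0.18016101²·(1 − 0.07733452)·155500000/694 = 6710.2207.
Tier 2: Wₕ = 0.33440405; term = 0.33440405²·(1 − 0.23473615)·150000000/3910 = 3282.9839.
Sum = 80037.714.
SE = √(80037.714) = 282.91.

282.91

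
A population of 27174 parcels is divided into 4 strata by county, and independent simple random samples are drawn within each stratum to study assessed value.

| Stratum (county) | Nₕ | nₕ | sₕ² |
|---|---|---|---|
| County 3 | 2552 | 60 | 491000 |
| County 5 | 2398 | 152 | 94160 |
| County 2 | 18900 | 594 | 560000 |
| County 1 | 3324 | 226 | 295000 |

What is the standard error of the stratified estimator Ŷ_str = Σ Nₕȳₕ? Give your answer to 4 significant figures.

Var(Ŷ_str) = Σₕ Nₕ²(1 − fₕ)sₕ²/nₕ.
County 3: 2552²·(1 − 60/2552)·491000/60 = 5.2042596 × 10^10.
County 5: 2398²·(1 − 152/2398)·94160/152 = 3.3364283 × 10^9.
County 2: 18900²·(1 − 594/18900)·560000/594 = 3.2617964 × 10^11.
County 1: 3324²·(1 − 226/3324)·295000/226 = 1.3441756 × 10^10.
Sum = 3.9500042 × 10^11.
SE = √(3.9500042 × 10^11) = 628500.

628500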